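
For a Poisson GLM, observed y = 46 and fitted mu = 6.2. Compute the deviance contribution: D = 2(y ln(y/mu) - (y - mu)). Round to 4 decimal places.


Compute y*ln(y/mu) = 46*ln(46/6.2) = 46*2.004092 = 92.188232.
y - mu = 39.8.
D = 2*(92.188232 - (39.8)) = 104.776464, which rounds to 104.7765.

104.7765


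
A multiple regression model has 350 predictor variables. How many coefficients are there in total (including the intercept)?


Each predictor gets one coefficient, plus one intercept.
Total parameters = 350 + 1 = 351.

351


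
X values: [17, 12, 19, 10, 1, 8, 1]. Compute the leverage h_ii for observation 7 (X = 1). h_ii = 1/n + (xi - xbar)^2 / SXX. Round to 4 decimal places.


n = 7, xbar = 9.7143.
SXX = sum((xi - xbar)^2) = 299.4286.
h = 1/7 + (1 - 9.7143)^2 / 299.4286 = 0.3965.

0.3965


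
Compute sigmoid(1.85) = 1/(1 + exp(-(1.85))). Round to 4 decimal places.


exp(-1.8500) = 0.1572.
1 + exp(-z) = 1.1572.
sigmoid = 1/1.1572 = 0.8641.

0.8641


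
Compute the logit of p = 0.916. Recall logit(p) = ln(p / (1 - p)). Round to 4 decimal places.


1 - p = 0.084.
p/(1-p) = 10.9048.
logit = ln(10.9048) = 2.3892.

2.3892


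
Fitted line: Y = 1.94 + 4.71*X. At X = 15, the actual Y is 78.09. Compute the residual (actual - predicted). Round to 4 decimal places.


Fitted value at X = 15 is yhat = 1.94 + 4.71*15 = 72.5900.
Residual = 78.09 - 72.5900 = 5.5000.

5.5000


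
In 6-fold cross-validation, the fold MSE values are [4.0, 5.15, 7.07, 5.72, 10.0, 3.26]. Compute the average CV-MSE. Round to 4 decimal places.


Add all fold MSEs: 35.2000.
Divide by k = 6: 35.2000/6 = 5.8667.

5.8667


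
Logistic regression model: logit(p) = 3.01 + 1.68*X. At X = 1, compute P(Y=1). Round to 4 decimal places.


Linear predictor: z = 3.01 + 1.68 * 1 = 4.6900.
P = 1/(1 + exp(-4.6900)) = 1/(1 + 0.0092) = 0.9909.

0.9909


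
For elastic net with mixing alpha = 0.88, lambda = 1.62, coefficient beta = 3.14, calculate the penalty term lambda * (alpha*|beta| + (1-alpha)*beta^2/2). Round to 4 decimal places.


L1 component = 0.88 * |3.14| = 2.7632.
L2 component = 0.12 * 3.14^2 / 2 = 0.5916.
Penalty = 1.62 * (2.7632 + 0.5916) = 1.62 * 3.3548 = 5.4347.

5.4347


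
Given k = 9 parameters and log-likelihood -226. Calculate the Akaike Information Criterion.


Compute:
2k = 2*9 = 18.
-2*loglik = -2*(-226) = 452.
AIC = 18 + 452 = 470.

470


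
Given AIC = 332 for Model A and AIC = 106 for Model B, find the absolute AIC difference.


|AIC_A - AIC_B| = |332 - 106| = 226.
Model B is preferred (lower AIC).

226


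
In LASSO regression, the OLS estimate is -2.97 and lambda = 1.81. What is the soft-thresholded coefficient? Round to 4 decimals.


Absolute value: |-2.97| = 2.97.
Compare to lambda = 1.81.
Since |beta| > lambda, coefficient = sign(beta)*(|beta| - lambda) = -1.1600.

-1.1600


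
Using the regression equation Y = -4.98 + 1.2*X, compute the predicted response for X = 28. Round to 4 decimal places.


Plug X = 28 into Y = -4.98 + 1.2*X:
Y = -4.98 + 33.6000 = 28.6200.

28.6200


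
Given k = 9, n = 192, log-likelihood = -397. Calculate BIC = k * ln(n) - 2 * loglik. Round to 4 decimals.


ln(192) = 5.257495.
k * ln(n) = 9 * 5.257495 = 47.317455.
-2L = 794.
BIC = 47.317455 + 794 = 841.317455, which rounds to 841.3175.

841.3175


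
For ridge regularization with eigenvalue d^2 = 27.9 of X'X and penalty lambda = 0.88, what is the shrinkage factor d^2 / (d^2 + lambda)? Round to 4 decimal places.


Denominator = d^2 + lambda = 27.9 + 0.88 = 28.7800.
Shrinkage = 27.9 / 28.7800 = 0.9694.

0.9694


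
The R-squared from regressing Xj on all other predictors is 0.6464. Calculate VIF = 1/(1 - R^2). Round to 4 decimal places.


Denominator: 1 - 0.6464 = 0.3536.
VIF = 1 / 0.3536 = 2.8281.

2.8281


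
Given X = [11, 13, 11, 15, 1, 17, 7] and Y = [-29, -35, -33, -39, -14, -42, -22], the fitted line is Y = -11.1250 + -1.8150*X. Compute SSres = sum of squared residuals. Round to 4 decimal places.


Compute predicted values, then residuals = yi - yhat_i.
Residuals: [2.0900, -0.2800, -1.9100, -0.6500, -1.0600, -0.0200, 1.8300].
SSres = sum(residual^2) = 12.9900.

12.9900


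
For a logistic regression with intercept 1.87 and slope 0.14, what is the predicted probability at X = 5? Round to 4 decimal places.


z = 1.87 + 0.14 * 5 = 2.5700.
Sigmoid: P = 1 / (1 + exp(-2.5700)) = 0.9289.

0.9289


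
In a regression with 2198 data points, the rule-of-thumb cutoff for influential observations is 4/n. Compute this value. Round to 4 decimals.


Cook's distance cutoff = 4/n = 4/2198.
= 0.0018.

0.0018


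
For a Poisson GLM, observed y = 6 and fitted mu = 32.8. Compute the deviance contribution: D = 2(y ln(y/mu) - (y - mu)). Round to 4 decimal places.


First: ln(6/32.8) = -1.698669.
Then: 6 * -1.698669 = -10.192014.
y - mu = 6 - 32.8 = -26.8.
D = 2(-10.192014 - -26.8) = 33.215972, which rounds to 33.2160.

33.2160


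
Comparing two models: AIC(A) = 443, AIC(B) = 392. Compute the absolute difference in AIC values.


Compute |443 - 392| = 51.
Model B has the smaller AIC.

51


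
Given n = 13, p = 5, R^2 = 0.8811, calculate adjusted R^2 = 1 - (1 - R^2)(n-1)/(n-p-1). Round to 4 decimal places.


Using the formula:
(1 - 0.8811) = 0.1189.
Multiply by 12/7: 0.1189 * 12 = 1.4268, then 1.4268 / 7 = 0.2038.
Adj R^2 = 1 - 0.2038 = 0.7962.

0.7962


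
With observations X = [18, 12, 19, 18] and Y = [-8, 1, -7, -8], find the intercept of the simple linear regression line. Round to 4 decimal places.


Compute b1 = -1.3171 from the OLS formula.
With xbar = 16.7500 and ybar = -5.5000, the intercept is:
b0 = -5.5000 - -1.3171 * 16.7500 = 16.5610.

16.5610


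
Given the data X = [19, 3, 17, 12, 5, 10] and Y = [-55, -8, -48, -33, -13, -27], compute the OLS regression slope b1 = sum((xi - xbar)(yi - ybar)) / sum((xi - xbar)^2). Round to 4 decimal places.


First compute the means: xbar = 11.0000, ybar = -30.6667.
Then S_xx = sum((xi - xbar)^2) = 202.0000.
S_xy = sum((xi - xbar)(yi - ybar)) = -592.0000.
b1 = S_xy / S_xx = -592.0000 / 202.0000 = -2.9307.

-2.9307


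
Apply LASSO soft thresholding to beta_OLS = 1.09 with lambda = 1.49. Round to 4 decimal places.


|beta_OLS| = 1.09.
lambda = 1.49.
Since |beta| <= lambda, the coefficient is set to 0.
Result = 0.0000.

0.0000


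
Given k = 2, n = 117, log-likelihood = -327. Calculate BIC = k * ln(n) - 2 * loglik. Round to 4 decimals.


k * ln(n) = 2 * ln(117) = 2 * 4.762174 = 9.524348.
-2 * loglik = -2 * (-327) = 654.
BIC = 9.524348 + 654 = 663.524348, which rounds to 663.5243.

663.5243


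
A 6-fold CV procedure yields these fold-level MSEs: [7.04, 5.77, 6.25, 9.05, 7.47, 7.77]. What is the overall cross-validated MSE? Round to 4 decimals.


Add all fold MSEs: 43.3500.
Divide by k = 6: 43.3500/6 = 7.2250.

7.2250


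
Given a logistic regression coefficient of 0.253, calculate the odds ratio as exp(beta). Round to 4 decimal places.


exp(0.253) = 1.2879.
So the odds ratio is 1.2879.

1.2879


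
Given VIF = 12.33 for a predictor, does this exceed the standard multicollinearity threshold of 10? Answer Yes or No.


Compare VIF = 12.33 to the threshold of 10.
12.33 >= 10, so the answer is Yes.

Yes


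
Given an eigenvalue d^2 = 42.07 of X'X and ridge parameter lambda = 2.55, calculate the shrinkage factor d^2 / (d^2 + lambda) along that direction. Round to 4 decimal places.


Compute the denominator: 42.07 + 2.55 = 44.6200.
Shrinkage factor = 42.07 / 44.6200 = 0.9429.

0.9429


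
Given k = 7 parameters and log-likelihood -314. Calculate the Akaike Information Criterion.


AIC = 2*7 - 2*(-314).
= 14 + 628 = 642.

642


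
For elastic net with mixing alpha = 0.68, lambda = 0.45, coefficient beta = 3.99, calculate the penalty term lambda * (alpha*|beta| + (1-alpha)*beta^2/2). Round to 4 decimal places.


alpha * |beta| = 0.68 * 3.99 = 2.7132.
(1-alpha) * beta^2/2 = 0.32 * 15.9201/2 = 2.5472.
Total = 0.45 * (2.7132 + 2.5472) = 2.3672.

2.3672


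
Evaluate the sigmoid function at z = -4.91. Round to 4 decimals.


exp(4.9100) = 135.6394.
1 + exp(-z) = 136.6394.
sigmoid = 1/136.6394 = 0.0073.

0.0073


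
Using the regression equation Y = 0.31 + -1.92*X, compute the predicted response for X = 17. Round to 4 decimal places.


Substitute X = 17 into the equation:
Y = 0.31 + -1.92 * 17 = 0.31 + -32.6400 = -32.3300.

-32.3300


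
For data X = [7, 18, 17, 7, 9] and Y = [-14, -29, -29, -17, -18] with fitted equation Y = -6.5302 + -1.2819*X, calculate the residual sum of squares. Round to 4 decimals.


Predicted values from Y = -6.5302 + -1.2819*X.
Residuals: [1.5035, 0.6044, -0.6775, -1.4965, 0.0673].
SSres = 5.3289.

5.3289


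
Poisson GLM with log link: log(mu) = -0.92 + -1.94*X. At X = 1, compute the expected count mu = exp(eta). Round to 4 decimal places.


eta = -0.92 + -1.94 * 1 = -2.8600.
mu = exp(-2.8600) = 0.0573.

0.0573


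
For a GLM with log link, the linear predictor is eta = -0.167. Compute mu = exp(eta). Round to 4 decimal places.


Apply the inverse link:
mu = e^-0.167 = 0.8462.

0.8462


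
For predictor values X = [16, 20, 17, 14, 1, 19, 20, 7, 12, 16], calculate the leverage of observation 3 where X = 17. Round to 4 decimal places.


Compute xbar = 14.2000 with n = 10 observations.
SXX = 335.6000.
Leverage = 1/10 + (17 - 14.2000)^2/335.6000 = 0.1234.

0.1234


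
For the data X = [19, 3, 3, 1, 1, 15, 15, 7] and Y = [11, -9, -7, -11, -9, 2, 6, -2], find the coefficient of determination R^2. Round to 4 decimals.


The fitted line is Y = -11.0489 + 1.0842*X.
SSres = 19.2636, SStot = 451.8750.
R^2 = 1 - SSres/SStot = 0.9574.

0.9574


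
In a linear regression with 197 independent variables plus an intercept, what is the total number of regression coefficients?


Including the intercept, the model has 197 predictor coefficients + 1 intercept.
Total = 198.

198


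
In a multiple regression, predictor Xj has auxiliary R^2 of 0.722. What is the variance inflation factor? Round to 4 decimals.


VIF = 1 / (1 - 0.722).
= 1 / 0.278 = 3.5971.

3.5971


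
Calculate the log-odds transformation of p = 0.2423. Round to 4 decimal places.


1 - p = 0.7577.
p/(1-p) = 0.3198.
logit = ln(0.3198) = -1.1401.

-1.1401


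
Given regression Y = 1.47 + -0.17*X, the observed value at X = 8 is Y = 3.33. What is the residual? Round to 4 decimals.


Predicted = 1.47 + -0.17 * 8 = 0.1100.
Residual = 3.33 - 0.1100 = 3.2200.

3.2200


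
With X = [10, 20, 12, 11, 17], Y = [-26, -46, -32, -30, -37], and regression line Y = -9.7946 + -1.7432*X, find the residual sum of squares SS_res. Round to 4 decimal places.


Compute predicted values, then residuals = yi - yhat_i.
Residuals: [1.2266, -1.3414, -1.2870, -1.0302, 2.4290].
SSres = sum(residual^2) = 11.9216.

11.9216


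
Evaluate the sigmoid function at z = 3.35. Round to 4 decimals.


First, exp(-3.3500) = 0.0351.
Then sigma(z) = 1/(1 + 0.0351) = 0.9661.

0.9661


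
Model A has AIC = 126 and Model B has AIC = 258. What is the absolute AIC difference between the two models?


|AIC_A - AIC_B| = |126 - 258| = 132.
Model A is preferred (lower AIC).

132


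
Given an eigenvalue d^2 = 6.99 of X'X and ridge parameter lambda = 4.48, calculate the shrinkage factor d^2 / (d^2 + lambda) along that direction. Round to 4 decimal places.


Denominator = d^2 + lambda = 6.99 + 4.48 = 11.4700.
Shrinkage = 6.99 / 11.4700 = 0.6094.

0.6094


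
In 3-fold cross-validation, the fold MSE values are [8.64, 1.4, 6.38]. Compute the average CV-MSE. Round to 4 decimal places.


Total MSE across folds = 16.4200.
CV-MSE = 16.4200/3 = 5.4733.

5.4733


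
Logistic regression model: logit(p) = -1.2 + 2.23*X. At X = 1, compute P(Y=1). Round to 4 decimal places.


z = -1.2 + 2.23 * 1 = 1.0300.
Sigmoid: P = 1 / (1 + exp(-1.0300)) = 0.7369.

0.7369


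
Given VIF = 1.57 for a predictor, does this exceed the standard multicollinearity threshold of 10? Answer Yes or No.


Check: VIF = 1.57 vs threshold = 10.
Since 1.57 < 10, the answer is No.

No


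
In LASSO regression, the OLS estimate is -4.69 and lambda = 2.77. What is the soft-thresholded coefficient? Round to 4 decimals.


|beta_OLS| = 4.69.
lambda = 2.77.
Since |beta| > lambda, coefficient = sign(beta)*(|beta| - lambda) = -1.9200.
Result = -1.9200.

-1.9200


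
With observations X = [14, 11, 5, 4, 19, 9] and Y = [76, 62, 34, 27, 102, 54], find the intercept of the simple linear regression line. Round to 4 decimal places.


Compute b1 = 4.8933 from the OLS formula.
With xbar = 10.3333 and ybar = 59.1667, the intercept is:
b0 = 59.1667 - 4.8933 * 10.3333 = 8.6025.

8.6025


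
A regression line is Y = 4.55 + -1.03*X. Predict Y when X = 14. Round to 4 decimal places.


Plug X = 14 into Y = 4.55 + -1.03*X:
Y = 4.55 + -14.4200 = -9.8700.

-9.8700


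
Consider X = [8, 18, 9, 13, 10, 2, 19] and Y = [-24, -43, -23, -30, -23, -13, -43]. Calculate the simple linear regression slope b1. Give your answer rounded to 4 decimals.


Calculate xbar = 11.2857, ybar = -28.4286.
S_xx = 211.4286, S_xy = -390.1429.
Using b1 = S_xy / S_xx = -390.1429 / 211.4286, we get b1 = -1.8453.

-1.8453


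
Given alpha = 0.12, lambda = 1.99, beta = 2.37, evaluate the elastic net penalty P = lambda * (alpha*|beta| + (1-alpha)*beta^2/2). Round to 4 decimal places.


Compute:
L1 = 0.12 * 2.37 = 0.2844.
L2 = 0.88 * 2.37^2 / 2 = 2.4714.
Penalty = 1.99 * (0.2844 + 2.4714) = 5.4841.

5.4841


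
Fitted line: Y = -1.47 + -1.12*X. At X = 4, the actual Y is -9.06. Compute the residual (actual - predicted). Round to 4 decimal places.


Fitted value at X = 4 is yhat = -1.47 + -1.12*4 = -5.9500.
Residual = -9.06 - -5.9500 = -3.1100.

-3.1100


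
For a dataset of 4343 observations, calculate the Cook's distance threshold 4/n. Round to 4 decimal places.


The threshold is 4/n.
4/4343 = 0.0009.

0.0009


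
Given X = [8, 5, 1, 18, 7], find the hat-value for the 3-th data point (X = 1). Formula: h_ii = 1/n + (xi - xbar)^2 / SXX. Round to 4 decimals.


Compute xbar = 7.8000 with n = 5 observations.
SXX = 158.8000.
Leverage = 1/5 + (1 - 7.8000)^2/158.8000 = 0.4912.

0.4912


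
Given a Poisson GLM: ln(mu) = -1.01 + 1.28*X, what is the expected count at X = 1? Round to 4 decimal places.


Compute eta = -1.01 + 1.28 * 1 = 0.2700.
Apply inverse link: mu = e^0.2700 = 1.3100.

1.3100


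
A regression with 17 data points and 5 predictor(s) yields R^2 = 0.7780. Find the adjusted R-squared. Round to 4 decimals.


Using the formula:
(1 - 0.7780) = 0.2220.
Multiply by 16/11: 0.2220 * 16 = 3.5520, then 3.5520 / 11 = 0.3229.
Adj R^2 = 1 - 0.3229 = 0.6771.

0.6771


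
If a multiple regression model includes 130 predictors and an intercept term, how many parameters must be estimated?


Each predictor gets one coefficient, plus one intercept.
Total parameters = 130 + 1 = 131.

131


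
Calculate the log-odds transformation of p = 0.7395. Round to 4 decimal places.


Compute the odds: 0.7395/0.2605 = 2.8388.
Take the natural log: ln(2.8388) = 1.0434.

1.0434


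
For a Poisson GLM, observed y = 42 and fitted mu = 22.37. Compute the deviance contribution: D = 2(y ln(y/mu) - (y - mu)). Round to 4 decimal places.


y/mu = 42/22.37 = 1.877515 (approx.), and ln(42/22.37) = 0.629949.
y * ln(y/mu) = 42 * 0.629949 = 26.457858.
y - mu = 19.63.
D = 2 * (26.457858 - 19.63) = 13.655716, which rounds to 13.6557.

13.6557


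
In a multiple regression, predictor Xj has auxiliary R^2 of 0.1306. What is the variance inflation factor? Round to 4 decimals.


VIF = 1 / (1 - 0.1306).
= 1 / 0.8694 = 1.1502.

1.1502


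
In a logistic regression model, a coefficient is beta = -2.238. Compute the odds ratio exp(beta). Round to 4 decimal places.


Odds ratio = exp(beta) = exp(-2.238).
= 0.1067.

0.1067


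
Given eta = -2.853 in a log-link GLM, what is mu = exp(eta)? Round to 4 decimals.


mu = exp(eta) = exp(-2.853).
= 0.0577.

0.0577


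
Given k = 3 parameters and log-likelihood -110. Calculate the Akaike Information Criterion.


AIC = 2k - 2*loglik = 2(3) - 2(-110).
= 6 + 220 = 226.

226


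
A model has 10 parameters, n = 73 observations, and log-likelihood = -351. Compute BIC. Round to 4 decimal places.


ln(73) = 4.290459.
k * ln(n) = 10 * 4.290459 = 42.904590.
-2L = 702.
BIC = 42.904590 + 702 = 744.904590, which rounds to 744.9046.

744.9046


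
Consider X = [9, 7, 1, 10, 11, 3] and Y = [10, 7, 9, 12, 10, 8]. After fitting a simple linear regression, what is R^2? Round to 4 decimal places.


After computing the OLS fit (b0=7.6990, b1=0.2392):
SSres = 10.7093, SStot = 15.3333.
R^2 = 1 - 10.7093/15.3333 = 0.3016.

0.3016


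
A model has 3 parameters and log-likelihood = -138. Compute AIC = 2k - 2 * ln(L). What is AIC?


AIC = 2*3 - 2*(-138).
= 6 + 276 = 282.

282


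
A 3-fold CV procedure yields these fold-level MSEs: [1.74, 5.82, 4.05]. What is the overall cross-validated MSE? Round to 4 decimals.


Sum of fold MSEs = 11.6100.
Average = 11.6100 / 3 = 3.8700.

3.8700


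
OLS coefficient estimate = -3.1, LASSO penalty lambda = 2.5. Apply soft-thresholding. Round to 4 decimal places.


Check: |-3.1| = 3.1 vs lambda = 2.5.
Since |beta| > lambda, coefficient = sign(beta)*(|beta| - lambda) = -0.6000.
Soft-thresholded coefficient = -0.6000.

-0.6000


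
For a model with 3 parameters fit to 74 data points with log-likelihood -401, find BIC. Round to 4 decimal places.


Compute k*ln(n) = 3*ln(74) = 3*4.304065 = 12.912195.
Then -2*loglik = 802.
BIC = 12.912195 + 802 = 814.912195, which rounds to 814.9122.

814.9122


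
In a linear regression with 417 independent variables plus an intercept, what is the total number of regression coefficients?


Each predictor gets one coefficient, plus one intercept.
Total parameters = 417 + 1 = 418.

418


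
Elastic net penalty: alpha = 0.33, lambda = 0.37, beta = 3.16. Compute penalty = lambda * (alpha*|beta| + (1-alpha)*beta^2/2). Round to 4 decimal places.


Compute:
L1 = 0.33 * 3.16 = 1.0428.
L2 = 0.67 * 3.16^2 / 2 = 3.3452.
Penalty = 0.37 * (1.0428 + 3.3452) = 1.6236.

1.6236


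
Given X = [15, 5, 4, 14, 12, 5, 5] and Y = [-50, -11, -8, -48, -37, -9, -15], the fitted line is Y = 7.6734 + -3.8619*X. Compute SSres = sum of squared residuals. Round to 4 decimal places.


For each point, residual = actual - predicted.
Residuals: [0.2551, 0.6361, -0.2258, -1.6068, 1.6694, 2.6361, -3.3639].
Sum of squared residuals = 24.1542.

24.1542


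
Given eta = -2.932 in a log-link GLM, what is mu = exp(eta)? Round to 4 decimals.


mu = exp(eta) = exp(-2.932).
= 0.0533.

0.0533


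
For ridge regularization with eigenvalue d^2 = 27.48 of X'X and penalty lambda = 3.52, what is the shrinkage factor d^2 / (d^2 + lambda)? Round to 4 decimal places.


d^2 + lambda = 27.48 + 3.52 = 31.0000.
Shrinkage factor = 27.48/31.0000 = 0.8865.

0.8865


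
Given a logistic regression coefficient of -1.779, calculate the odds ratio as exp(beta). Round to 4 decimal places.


The odds ratio is computed as:
OR = e^(-1.779) = 0.1688.

0.1688


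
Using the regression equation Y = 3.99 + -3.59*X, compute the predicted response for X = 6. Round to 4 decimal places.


Substitute X = 6 into the equation:
Y = 3.99 + -3.59 * 6 = 3.99 + -21.5400 = -17.5500.

-17.5500


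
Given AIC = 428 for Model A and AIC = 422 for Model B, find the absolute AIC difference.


Compute |428 - 422| = 6.
Model B has the smaller AIC.

6


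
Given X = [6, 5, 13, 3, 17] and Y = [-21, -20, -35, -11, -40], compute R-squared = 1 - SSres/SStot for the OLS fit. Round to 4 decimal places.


After computing the OLS fit (b0=-8.1250, b1=-1.9631):
SSres = 18.6080, SStot = 561.2000.
R^2 = 1 - 18.6080/561.2000 = 0.9668.

0.9668


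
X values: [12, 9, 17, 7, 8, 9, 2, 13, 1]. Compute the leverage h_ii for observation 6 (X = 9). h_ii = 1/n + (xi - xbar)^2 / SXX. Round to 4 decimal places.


Mean of X: xbar = 8.6667.
SXX = 206.0000.
For X = 9: h = 1/9 + (9 - 8.6667)^2/206.0000 = 0.1117.

0.1117


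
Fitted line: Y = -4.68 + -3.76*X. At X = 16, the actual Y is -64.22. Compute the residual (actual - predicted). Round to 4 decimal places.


Compute yhat = -4.68 + (-3.76)(16) = -64.8400.
Residual = actual - predicted = -64.22 - -64.8400 = 0.6200.

0.6200


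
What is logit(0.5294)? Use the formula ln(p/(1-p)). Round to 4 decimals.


The odds are p/(1-p) = 0.5294 / 0.4706 = 1.1249.
logit(p) = ln(1.1249) = 0.1177.

0.1177


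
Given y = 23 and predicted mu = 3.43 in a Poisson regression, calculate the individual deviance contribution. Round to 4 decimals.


First: ln(23/3.43) = 1.902934.
Then: 23 * 1.902934 = 43.767482.
y - mu = 23 - 3.43 = 19.57.
D = 2(43.767482 - 19.57) = 48.394964, which rounds to 48.3950.

48.3950


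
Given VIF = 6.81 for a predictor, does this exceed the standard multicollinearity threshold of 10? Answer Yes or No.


Compare VIF = 6.81 to the threshold of 10.
6.81 < 10, so the answer is No.

No


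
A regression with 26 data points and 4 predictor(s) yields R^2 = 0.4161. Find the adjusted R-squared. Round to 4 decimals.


Using the formula:
(1 - 0.4161) = 0.5839.
Multiply by 25/21: 0.5839 * 25 = 14.5975, then 14.5975 / 21 = 0.6951.
Adj R^2 = 1 - 0.6951 = 0.3049.

0.3049


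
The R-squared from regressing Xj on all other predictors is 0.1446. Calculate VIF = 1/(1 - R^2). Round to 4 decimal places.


VIF = 1 / (1 - 0.1446).
= 1 / 0.8554 = 1.1690.

1.1690


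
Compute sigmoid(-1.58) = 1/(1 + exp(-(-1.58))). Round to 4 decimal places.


exp(1.5800) = 4.8550.
1 + exp(-z) = 5.8550.
sigmoid = 1/5.8550 = 0.1708.

0.1708


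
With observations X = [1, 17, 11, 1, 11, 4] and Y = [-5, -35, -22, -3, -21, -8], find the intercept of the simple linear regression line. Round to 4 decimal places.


The slope is b1 = -1.9054.
Sample means are xbar = 7.5000 and ybar = -15.6667.
Intercept: b0 = -15.6667 - (-1.9054)(7.5000) = -1.3759.

-1.3759


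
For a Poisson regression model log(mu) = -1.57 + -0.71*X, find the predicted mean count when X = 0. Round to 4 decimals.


Compute eta = -1.57 + -0.71 * 0 = -1.5700.
Apply inverse link: mu = e^-1.5700 = 0.2080.

0.2080


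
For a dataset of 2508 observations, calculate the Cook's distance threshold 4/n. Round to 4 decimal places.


Using the rule of thumb:
Threshold = 4 / 2508 = 0.0016.

0.0016


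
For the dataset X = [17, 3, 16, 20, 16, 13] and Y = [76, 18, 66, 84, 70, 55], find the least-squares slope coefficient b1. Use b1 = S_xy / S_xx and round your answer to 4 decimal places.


Calculate xbar = 14.1667, ybar = 61.5000.
S_xx = 174.8333, S_xy = 689.5000.
Using b1 = S_xy / S_xx = 689.5000 / 174.8333, we get b1 = 3.9438.

3.9438


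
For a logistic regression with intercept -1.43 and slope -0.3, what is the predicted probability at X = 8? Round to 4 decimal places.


Linear predictor: z = -1.43 + -0.3 * 8 = -3.8300.
P = 1/(1 + exp(3.8300)) = 1/(1 + 46.0625) = 0.0212.

0.0212


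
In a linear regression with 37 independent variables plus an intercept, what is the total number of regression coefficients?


Total coefficients = number of predictors + 1 (for the intercept).
= 37 + 1 = 38.

38


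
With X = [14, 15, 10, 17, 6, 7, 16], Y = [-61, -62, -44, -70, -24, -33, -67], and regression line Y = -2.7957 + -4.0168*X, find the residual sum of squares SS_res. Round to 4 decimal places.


Predicted values from Y = -2.7957 + -4.0168*X.
Residuals: [-1.9691, 1.0477, -1.0363, 1.0813, 2.8965, -2.0867, 0.0645].
SSres = 19.9663.

19.9663


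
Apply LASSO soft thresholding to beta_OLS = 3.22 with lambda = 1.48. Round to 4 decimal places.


Absolute value: |3.22| = 3.22.
Compare to lambda = 1.48.
Since |beta| > lambda, coefficient = sign(beta)*(|beta| - lambda) = 1.7400.

1.7400


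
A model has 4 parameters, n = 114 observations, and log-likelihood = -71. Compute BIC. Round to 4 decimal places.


ln(114) = 4.736198.
k * ln(n) = 4 * 4.736198 = 18.944792.
-2L = 142.
BIC = 18.944792 + 142 = 160.944792, which rounds to 160.9448.

160.9448


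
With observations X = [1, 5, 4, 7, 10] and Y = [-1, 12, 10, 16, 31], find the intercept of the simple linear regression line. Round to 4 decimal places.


The slope is b1 = 3.4027.
Sample means are xbar = 5.4000 and ybar = 13.6000.
Intercept: b0 = 13.6000 - (3.4027)(5.4000) = -4.7743.

-4.7743


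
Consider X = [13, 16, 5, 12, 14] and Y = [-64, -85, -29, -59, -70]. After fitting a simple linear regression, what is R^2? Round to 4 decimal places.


After computing the OLS fit (b0=-2.9429, b1=-4.8714):
SSres = 32.0429, SStot = 1693.2000.
R^2 = 1 - 32.0429/1693.2000 = 0.9811.

0.9811


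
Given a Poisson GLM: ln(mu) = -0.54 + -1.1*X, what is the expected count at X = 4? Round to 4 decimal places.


Compute eta = -0.54 + -1.1 * 4 = -4.9400.
Apply inverse link: mu = e^-4.9400 = 0.0072.

0.0072


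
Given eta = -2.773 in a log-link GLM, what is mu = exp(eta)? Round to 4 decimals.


Apply the inverse link:
mu = e^-2.773 = 0.0625.

0.0625


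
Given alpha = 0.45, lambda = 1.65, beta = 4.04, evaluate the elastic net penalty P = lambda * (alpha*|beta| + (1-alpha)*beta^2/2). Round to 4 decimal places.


L1 component = 0.45 * |4.04| = 1.8180.
L2 component = 0.55 * 4.04^2 / 2 = 4.4884.
Penalty = 1.65 * (1.8180 + 4.4884) = 1.65 * 6.3064 = 10.4056.

10.4056


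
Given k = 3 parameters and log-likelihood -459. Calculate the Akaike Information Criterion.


AIC = 2k - 2*loglik = 2(3) - 2(-459).
= 6 + 918 = 924.

924


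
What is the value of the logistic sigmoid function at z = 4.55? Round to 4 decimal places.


Compute exp(-4.5500) = 0.0106.
Sigmoid = 1 / (1 + 0.0106) = 1 / 1.0106 = 0.9895.

0.9895


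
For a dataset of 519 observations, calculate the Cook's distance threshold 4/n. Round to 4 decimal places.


Cook's distance cutoff = 4/n = 4/519.
= 0.0077.

0.0077


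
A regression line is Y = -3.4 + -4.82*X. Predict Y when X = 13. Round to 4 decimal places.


Plug X = 13 into Y = -3.4 + -4.82*X:
Y = -3.4 + -62.6600 = -66.0600.

-66.0600


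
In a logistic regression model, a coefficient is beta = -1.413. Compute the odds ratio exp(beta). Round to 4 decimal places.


The odds ratio is computed as:
OR = e^(-1.413) = 0.2434.

0.2434


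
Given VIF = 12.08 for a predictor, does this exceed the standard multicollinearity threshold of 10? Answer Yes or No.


Compare VIF = 12.08 to the threshold of 10.
12.08 >= 10, so the answer is Yes.

Yes


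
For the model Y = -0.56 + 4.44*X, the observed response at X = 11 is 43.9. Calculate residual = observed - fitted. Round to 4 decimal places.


Fitted value at X = 11 is yhat = -0.56 + 4.44*11 = 48.2800.
Residual = 43.9 - 48.2800 = -4.3800.

-4.3800


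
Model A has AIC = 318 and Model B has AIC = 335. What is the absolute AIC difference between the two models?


|AIC_A - AIC_B| = |318 - 335| = 17.
Model A is preferred (lower AIC).

17


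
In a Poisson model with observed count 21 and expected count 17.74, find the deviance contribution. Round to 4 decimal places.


y/mu = 21/17.74 = 1.183766 (approx.), and ln(21/17.74) = 0.168700.
y * ln(y/mu) = 21 * 0.168700 = 3.542700.
y - mu = 3.26.
D = 2 * (3.542700 - 3.26) = 0.565400, which rounds to 0.5654.

0.5654


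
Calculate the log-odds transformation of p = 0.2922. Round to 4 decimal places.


1 - p = 0.7078.
p/(1-p) = 0.4128.
logit = ln(0.4128) = -0.8847.

-0.8847


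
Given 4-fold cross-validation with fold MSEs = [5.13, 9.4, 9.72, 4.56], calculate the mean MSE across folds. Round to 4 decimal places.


Sum of fold MSEs = 28.8100.
Average = 28.8100 / 4 = 7.2025.

7.2025


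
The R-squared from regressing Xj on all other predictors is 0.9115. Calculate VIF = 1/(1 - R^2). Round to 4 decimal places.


Using VIF = 1/(1 - R^2_j):
1 - 0.9115 = 0.0885.
VIF = 11.2994.

11.2994


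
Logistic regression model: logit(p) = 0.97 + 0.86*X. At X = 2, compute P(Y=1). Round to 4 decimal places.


z = 0.97 + 0.86 * 2 = 2.6900.
Sigmoid: P = 1 / (1 + exp(-2.6900)) = 0.9364.

0.9364


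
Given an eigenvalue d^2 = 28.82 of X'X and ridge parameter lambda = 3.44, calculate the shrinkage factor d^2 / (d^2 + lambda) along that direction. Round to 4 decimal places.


d^2 + lambda = 28.82 + 3.44 = 32.2600.
Shrinkage factor = 28.82/32.2600 = 0.8934.

0.8934


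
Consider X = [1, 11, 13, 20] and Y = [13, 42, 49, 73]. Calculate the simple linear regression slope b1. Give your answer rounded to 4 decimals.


The sample means are xbar = 11.2500 and ybar = 44.2500.
Compute S_xx = 184.7500 and S_xy = 580.7500.
Slope b1 = S_xy / S_xx = 580.7500 / 184.7500 = 3.1434.

3.1434


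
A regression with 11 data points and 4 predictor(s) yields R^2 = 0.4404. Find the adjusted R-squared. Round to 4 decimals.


Using the formula:
(1 - 0.4404) = 0.5596.
Multiply by 10/6: 0.5596 * 10 = 5.5960, then 5.5960 / 6 = 0.9327.
Adj R^2 = 1 - 0.9327 = 0.0673.

0.0673


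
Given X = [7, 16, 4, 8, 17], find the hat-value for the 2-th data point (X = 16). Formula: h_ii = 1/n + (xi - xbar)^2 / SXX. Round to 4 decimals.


n = 5, xbar = 10.4000.
SXX = sum((xi - xbar)^2) = 133.2000.
h = 1/5 + (16 - 10.4000)^2 / 133.2000 = 0.4354.

0.4354


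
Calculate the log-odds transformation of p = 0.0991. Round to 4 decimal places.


Compute the odds: 0.0991/0.9009 = 0.1100.
Take the natural log: ln(0.1100) = -2.2073.

-2.2073


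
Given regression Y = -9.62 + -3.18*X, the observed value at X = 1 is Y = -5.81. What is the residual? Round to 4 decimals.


Predicted = -9.62 + -3.18 * 1 = -12.8000.
Residual = -5.81 - -12.8000 = 6.9900.

6.9900


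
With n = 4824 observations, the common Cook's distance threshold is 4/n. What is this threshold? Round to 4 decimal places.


Cook's distance cutoff = 4/n = 4/4824.
= 0.0008.

0.0008


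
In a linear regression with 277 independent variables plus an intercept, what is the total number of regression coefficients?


Each predictor gets one coefficient, plus one intercept.
Total parameters = 277 + 1 = 278.

278


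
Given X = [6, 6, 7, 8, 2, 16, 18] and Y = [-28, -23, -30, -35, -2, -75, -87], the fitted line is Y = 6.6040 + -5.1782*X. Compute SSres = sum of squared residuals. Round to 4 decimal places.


Predicted values from Y = 6.6040 + -5.1782*X.
Residuals: [-3.5348, 1.4652, -0.3566, -0.1784, 1.7524, 1.2472, -0.3964].
SSres = 19.5842.

19.5842


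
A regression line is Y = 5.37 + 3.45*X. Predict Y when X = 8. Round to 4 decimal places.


Substitute X = 8 into the equation:
Y = 5.37 + 3.45 * 8 = 5.37 + 27.6000 = 32.9700.

32.9700


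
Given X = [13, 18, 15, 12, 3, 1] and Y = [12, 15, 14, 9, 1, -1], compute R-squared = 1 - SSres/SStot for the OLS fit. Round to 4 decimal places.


Fit the OLS line: b0 = -1.9107, b1 = 0.9914.
SSres = 3.9827.
SStot = 231.3333.
R^2 = 1 - 3.9827/231.3333 = 0.9828.

0.9828


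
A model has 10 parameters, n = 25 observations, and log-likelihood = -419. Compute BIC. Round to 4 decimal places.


ln(25) = 3.218876.
k * ln(n) = 10 * 3.218876 = 32.188760.
-2L = 838.
BIC = 32.188760 + 838 = 870.188760, which rounds to 870.1888.

870.1888


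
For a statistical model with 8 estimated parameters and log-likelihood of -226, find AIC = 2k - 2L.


AIC = 2*8 - 2*(-226).
= 16 + 452 = 468.

468


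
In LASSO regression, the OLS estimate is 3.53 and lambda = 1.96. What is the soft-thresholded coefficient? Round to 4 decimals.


|beta_OLS| = 3.53.
lambda = 1.96.
Since |beta| > lambda, coefficient = sign(beta)*(|beta| - lambda) = 1.5700.
Result = 1.5700.

1.5700


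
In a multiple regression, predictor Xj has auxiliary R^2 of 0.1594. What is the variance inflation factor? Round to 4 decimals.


Denominator: 1 - 0.1594 = 0.8406.
VIF = 1 / 0.8406 = 1.1896.

1.1896


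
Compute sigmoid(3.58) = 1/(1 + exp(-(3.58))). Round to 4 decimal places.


exp(-3.5800) = 0.0279.
1 + exp(-z) = 1.0279.
sigmoid = 1/1.0279 = 0.9729.

0.9729


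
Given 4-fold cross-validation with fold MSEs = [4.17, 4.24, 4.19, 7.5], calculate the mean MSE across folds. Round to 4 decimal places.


Add all fold MSEs: 20.1000.
Divide by k = 4: 20.1000/4 = 5.0250.

5.0250


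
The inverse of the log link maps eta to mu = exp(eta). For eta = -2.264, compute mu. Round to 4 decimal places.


Apply the inverse link:
mu = e^-2.264 = 0.1039.

0.1039


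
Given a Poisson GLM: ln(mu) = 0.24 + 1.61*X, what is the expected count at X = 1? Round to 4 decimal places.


eta = 0.24 + 1.61 * 1 = 1.8500.
mu = exp(1.8500) = 6.3598.

6.3598


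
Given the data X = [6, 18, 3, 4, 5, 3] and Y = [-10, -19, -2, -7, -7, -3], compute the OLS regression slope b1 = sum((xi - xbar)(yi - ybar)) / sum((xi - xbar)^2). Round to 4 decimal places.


First compute the means: xbar = 6.5000, ybar = -8.0000.
Then S_xx = sum((xi - xbar)^2) = 165.5000.
S_xy = sum((xi - xbar)(yi - ybar)) = -168.0000.
b1 = S_xy / S_xx = -168.0000 / 165.5000 = -1.0151.

-1.0151


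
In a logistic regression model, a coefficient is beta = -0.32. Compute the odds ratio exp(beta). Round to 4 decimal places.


The odds ratio is computed as:
OR = e^(-0.32) = 0.7261.

0.7261


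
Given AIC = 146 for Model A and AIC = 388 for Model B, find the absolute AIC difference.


Compute |146 - 388| = 242.
Model A has the smaller AIC.

242


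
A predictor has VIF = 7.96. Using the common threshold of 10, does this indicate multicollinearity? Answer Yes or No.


The threshold is 10.
VIF = 7.96 is < 10.
Multicollinearity indication: No.

No


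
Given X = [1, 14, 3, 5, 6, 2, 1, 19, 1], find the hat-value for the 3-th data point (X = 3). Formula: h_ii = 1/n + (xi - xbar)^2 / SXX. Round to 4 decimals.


Mean of X: xbar = 5.7778.
SXX = 333.5556.
For X = 3: h = 1/9 + (3 - 5.7778)^2/333.5556 = 0.1342.

0.1342


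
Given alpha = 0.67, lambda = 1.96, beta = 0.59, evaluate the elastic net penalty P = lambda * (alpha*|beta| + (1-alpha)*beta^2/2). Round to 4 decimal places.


L1 component = 0.67 * |0.59| = 0.3953.
L2 component = 0.33 * 0.59^2 / 2 = 0.0574.
Penalty = 1.96 * (0.3953 + 0.0574) = 1.96 * 0.4527 = 0.8874.

0.8874


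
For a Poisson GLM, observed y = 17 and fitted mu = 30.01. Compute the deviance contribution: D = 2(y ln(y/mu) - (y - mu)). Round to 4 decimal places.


Compute y*ln(y/mu) = 17*ln(17/30.01) = 17*-0.568317 = -9.661389.
y - mu = -13.01.
D = 2*(-9.661389 - (-13.01)) = 6.697222, which rounds to 6.6972.

6.6972


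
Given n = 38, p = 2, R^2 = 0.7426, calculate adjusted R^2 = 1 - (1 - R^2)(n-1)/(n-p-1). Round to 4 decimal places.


Using the formula:
(1 - 0.7426) = 0.2574.
Multiply by 37/35: 0.2574 * 37 = 9.5238, then 9.5238 / 35 = 0.2721.
Adj R^2 = 1 - 0.2721 = 0.7279.

0.7279


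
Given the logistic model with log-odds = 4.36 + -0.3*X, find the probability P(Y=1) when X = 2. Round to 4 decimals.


Compute z = 4.36 + (-0.3)(2) = 3.7600.
exp(-z) = 0.0233.
P = 1/(1 + 0.0233) = 0.9772.

0.9772


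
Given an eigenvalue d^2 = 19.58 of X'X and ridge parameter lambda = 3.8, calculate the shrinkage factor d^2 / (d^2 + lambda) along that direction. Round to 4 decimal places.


Compute the denominator: 19.58 + 3.8 = 23.3800.
Shrinkage factor = 19.58 / 23.3800 = 0.8375.

0.8375


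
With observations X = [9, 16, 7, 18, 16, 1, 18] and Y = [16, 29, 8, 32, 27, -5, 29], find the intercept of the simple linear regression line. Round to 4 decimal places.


First find the slope: b1 = 2.0767.
Means: xbar = 12.1429, ybar = 19.4286.
b0 = ybar - b1 * xbar = 19.4286 - 2.0767 * 12.1429 = -5.7886.

-5.7886


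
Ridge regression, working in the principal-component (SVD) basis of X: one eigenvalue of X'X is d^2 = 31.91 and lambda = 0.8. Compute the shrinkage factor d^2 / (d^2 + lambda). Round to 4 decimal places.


Compute the denominator: 31.91 + 0.8 = 32.7100.
Shrinkage factor = 31.91 / 32.7100 = 0.9755.

0.9755


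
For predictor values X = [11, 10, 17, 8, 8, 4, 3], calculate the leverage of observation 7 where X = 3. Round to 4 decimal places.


Compute xbar = 8.7143 with n = 7 observations.
SXX = 131.4286.
Leverage = 1/7 + (3 - 8.7143)^2/131.4286 = 0.3913.

0.3913


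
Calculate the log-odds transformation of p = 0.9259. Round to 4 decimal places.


Compute the odds: 0.9259/0.0741 = 12.4953.
Take the natural log: ln(12.4953) = 2.5254.

2.5254


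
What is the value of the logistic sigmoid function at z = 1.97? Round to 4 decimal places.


First, exp(-1.9700) = 0.1395.
Then sigma(z) = 1/(1 + 0.1395) = 0.8776.

0.8776


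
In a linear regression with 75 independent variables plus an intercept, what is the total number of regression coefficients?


Each predictor gets one coefficient, plus one intercept.
Total parameters = 75 + 1 = 76.

76


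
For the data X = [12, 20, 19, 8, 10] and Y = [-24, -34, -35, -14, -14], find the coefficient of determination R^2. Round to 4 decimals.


The fitted line is Y = 1.2260 + -1.8425*X.
SSres = 24.3014, SStot = 420.8000.
R^2 = 1 - SSres/SStot = 0.9422.

0.9422


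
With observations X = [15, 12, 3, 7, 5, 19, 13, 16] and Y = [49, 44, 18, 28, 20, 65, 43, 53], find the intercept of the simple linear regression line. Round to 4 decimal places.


The slope is b1 = 2.9047.
Sample means are xbar = 11.2500 and ybar = 40.0000.
Intercept: b0 = 40.0000 - (2.9047)(11.2500) = 7.3226.

7.3226


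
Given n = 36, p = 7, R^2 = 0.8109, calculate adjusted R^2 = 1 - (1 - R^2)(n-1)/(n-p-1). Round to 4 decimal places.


Using the formula:
(1 - 0.8109) = 0.1891.
Multiply by 35/28: 0.1891 * 35 = 6.6185, then 6.6185 / 28 = 0.2364.
Adj R^2 = 1 - 0.2364 = 0.7636.

0.7636


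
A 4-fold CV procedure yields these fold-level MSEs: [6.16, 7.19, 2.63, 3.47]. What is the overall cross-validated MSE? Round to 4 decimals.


Total MSE across folds = 19.4500.
CV-MSE = 19.4500/4 = 4.8625.

4.8625


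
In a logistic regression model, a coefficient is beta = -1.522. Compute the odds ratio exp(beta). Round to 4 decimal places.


Odds ratio = exp(beta) = exp(-1.522).
= 0.2183.

0.2183


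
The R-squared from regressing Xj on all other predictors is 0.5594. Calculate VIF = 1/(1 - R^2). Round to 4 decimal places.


Denominator: 1 - 0.5594 = 0.4406.
VIF = 1 / 0.4406 = 2.2696.

2.2696


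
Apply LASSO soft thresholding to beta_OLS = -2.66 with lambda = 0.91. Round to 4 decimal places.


Absolute value: |-2.66| = 2.66.
Compare to lambda = 0.91.
Since |beta| > lambda, coefficient = sign(beta)*(|beta| - lambda) = -1.7500.

-1.7500


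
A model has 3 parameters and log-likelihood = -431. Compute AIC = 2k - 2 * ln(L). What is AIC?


AIC = 2k - 2*loglik = 2(3) - 2(-431).
= 6 + 862 = 868.

868


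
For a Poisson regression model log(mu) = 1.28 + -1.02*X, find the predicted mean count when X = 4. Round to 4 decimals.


eta = 1.28 + -1.02 * 4 = -2.8000.
mu = exp(-2.8000) = 0.0608.

0.0608


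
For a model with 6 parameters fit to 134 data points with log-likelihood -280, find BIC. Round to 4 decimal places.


ln(134) = 4.897840.
k * ln(n) = 6 * 4.897840 = 29.387040.
-2L = 560.
BIC = 29.387040 + 560 = 589.387040, which rounds to 589.3870.

589.3870


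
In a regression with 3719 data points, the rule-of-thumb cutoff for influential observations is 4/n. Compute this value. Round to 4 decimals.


Cook's distance cutoff = 4/n = 4/3719.
= 0.0011.

0.0011


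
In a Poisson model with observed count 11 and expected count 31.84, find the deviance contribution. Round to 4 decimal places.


y/mu = 11/31.84 = 0.345477 (approx.), and ln(11/31.84) = -1.062828.
y * ln(y/mu) = 11 * -1.062828 = -11.691108.
y - mu = -20.84.
D = 2 * (-11.691108 - -20.84) = 18.297784, which rounds to 18.2978.

18.2978
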